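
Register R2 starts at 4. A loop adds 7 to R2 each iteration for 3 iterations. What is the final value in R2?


Starting value: R2 = 4
  Iter 1: R2 = 4 + 7 = 11
  Iter 2: R2 = 11 + 7 = 18
  Iter 3: R2 = 18 + 7 = 25
Final: R2 = 25

25


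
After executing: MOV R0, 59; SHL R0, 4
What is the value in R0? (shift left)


Register state trace:
  MOV R0, 59  → R0 = 59
  SHL R0, 4  → R0 = 59 << 4 = 59 * 2^4 = 944
Final: R0 = 944

944


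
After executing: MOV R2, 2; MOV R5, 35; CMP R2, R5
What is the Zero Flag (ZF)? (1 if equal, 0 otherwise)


Register state trace:
  MOV R2, 2  → R2 = 2
  MOV R5, 35  → R5 = 35
  CMP R2, R5  → computes 2 - 35 = -33
  Result is nonzero, so values are not equal
ZF = 0

0


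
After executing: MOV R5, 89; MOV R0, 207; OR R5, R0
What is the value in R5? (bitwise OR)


Register state trace:
  MOV R5, 89  → R5 = 89 (0b01011001)
  MOV R0, 207  → R0 = 207 (0b11001111)
  OR R5, R0   → R5 = 89 OR 207 = 223 (0b11011111)
Final: R5 = 223

223


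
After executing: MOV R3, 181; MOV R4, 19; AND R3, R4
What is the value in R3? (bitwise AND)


Register state trace:
  MOV R3, 181  → R3 = 181 (0b10110101)
  MOV R4, 19  → R4 = 19 (0b00010011)
  AND R3, R4  → R3 = 181 AND 19 = 17 (0b00010001)
Final: R3 = 17

17


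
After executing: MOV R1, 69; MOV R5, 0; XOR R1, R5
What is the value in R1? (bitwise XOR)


Register state trace:
  MOV R1, 69  → R1 = 69 (0b01000101)
  MOV R5, 0  → R5 = 0 (0b00000000)
  XOR R1, R5  → R1 = 69 XOR 0 = 69 (0b01000101)
Final: R1 = 69

69


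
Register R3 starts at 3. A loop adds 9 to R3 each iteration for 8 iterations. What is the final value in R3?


Starting value: R3 = 3
  Iter 1: R3 = 3 + 9 = 12
  Iter 2: R3 = 12 + 9 = 21
  Iter 3: R3 = 21 + 9 = 30
  Iter 4: R3 = 30 + 9 = 39
  Iter 5: R3 = 39 + 9 = 48
  Iter 6: R3 = 48 + 9 = 57
  Iter 7: R3 = 57 + 9 = 66
  Iter 8: R3 = 66 + 9 = 75
Final: R3 = 75

75


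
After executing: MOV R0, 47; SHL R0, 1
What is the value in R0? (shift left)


Register state trace:
  MOV R0, 47  → R0 = 47
  SHL R0, 1  → R0 = 47 << 1 = 47 * 2^1 = 94
Final: R0 = 94

94


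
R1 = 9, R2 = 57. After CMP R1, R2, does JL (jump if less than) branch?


Trace:
  R1 = 9, R2 = 57
  CMP R1, R2  → compares 9 vs 57
  JL checks: is 9 less than 57?
  9 < 57, so condition is true
Branch taken: Yes

Yes


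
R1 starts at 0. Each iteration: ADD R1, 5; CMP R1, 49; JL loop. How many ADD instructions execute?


Loop trace (R1 starts at 0, target 49, step 5):
  ADD #1: R1 = 0 + 5 = 5  → 5 < 49, loop
  ADD #2: R1 = 5 + 5 = 10  → 10 < 49, loop
  ADD #3: R1 = 10 + 5 = 15  → 15 < 49, loop
  ADD #4: R1 = 15 + 5 = 20  → 20 < 49, loop
  ADD #5: R1 = 20 + 5 = 25  → 25 < 49, loop
  ADD #6: R1 = 25 + 5 = 30  → 30 < 49, loop
  ADD #7: R1 = 30 + 5 = 35  → 35 < 49, loop
  ADD #8: R1 = 35 + 5 = 40  → 40 < 49, loop
  ADD #9: R1 = 40 + 5 = 45  → 45 < 49, loop
  ADD #10: R1 = 45 + 5 = 50  → 50 >= 49, exit
Total ADD instructions: 10

10


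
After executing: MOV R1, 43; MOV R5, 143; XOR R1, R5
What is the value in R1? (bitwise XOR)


Register state trace:
  MOV R1, 43  → R1 = 43 (0b00101011)
  MOV R5, 143  → R5 = 143 (0b10001111)
  XOR R1, R5  → R1 = 43 XOR 143 = 164 (0b10100100)
Final: R1 = 164

164


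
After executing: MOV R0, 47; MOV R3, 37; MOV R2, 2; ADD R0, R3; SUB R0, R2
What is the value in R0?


Register state trace:
  MOV R0, 47  → R0 = 47
  MOV R3, 37  → R3 = 37
  MOV R2, 2  → R2 = 2
  ADD R0, R3  → R0 = 47 + 37 = 84
  SUB R0, R2  → R0 = 84 - 2 = 82
Final: R0 = 82

82


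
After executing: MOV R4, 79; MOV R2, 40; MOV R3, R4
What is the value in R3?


Register state trace:
  MOV R4, 79  → R4 = 79
  MOV R2, 40  → R2 = 40
  MOV R3, R4  → R3 = 79
Final: R3 = 79

79


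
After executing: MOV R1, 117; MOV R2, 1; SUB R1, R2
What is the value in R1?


Register state trace:
  MOV R1, 117  → R1 = 117
  MOV R2, 1  → R2 = 1
  SUB R1, R2  → R1 = 117 - 1 = 116
Final: R1 = 116

116


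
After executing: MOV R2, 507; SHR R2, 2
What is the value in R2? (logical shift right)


Register state trace:
  MOV R2, 507  → R2 = 507
  SHR R2, 2  → R2 = 507 >> 2 = 507 // 2^2 = 126
Final: R2 = 126

126


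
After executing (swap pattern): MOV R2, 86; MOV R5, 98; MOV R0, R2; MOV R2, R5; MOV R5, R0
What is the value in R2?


Register state trace (swap pattern):
  MOV R2, 86  → R2 = 86
  MOV R5, 98  → R5 = 98
  MOV R0, R2  → R0 = 86  (save R2)
  MOV R2, R5  → R2 = 98  (R2 gets R5's value)
  MOV R5, R0  → R5 = 86  (R5 gets saved value)
Final: R2 = 98

98


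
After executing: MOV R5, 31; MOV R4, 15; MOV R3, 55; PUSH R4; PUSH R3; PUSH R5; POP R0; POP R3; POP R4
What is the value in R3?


Stack trace (top is rightmost):
  MOV R5, 31  → R5 = 31
  MOV R4, 15  → R4 = 15
  MOV R3, 55  → R3 = 55
  PUSH R4  → stack: [15]
  PUSH R3  → stack: [15, 55]
  PUSH R5  → stack: [15, 55, 31]
  POP R0  → R0 = 31, stack: [15, 55]
  POP R3  → R3 = 55, stack: [15]
  POP R4  → R4 = 15, stack: []
Final: R3 = 55

55


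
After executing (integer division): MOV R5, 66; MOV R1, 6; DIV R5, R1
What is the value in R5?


Register state trace:
  MOV R5, 66  → R5 = 66
  MOV R1, 6  → R1 = 6
  DIV R5, R1  → R5 = 66 // 6 = 11
Final: R5 = 11

11


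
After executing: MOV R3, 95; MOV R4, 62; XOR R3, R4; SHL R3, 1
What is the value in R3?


Register state trace:
  MOV R3, 95  → R3 = 95 (0b01011111)
  MOV R4, 62  → R4 = 62 (0b00111110)
  XOR R3, R4  → R3 = 95 XOR 62 = 97 (0b01100001)
  SHL R3, 1  → R3 = 97 << 1 = 194
Final: R3 = 194

194


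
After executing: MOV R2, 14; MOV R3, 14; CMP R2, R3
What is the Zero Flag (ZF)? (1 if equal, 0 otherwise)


Register state trace:
  MOV R2, 14  → R2 = 14
  MOV R3, 14  → R3 = 14
  CMP R2, R3  → computes 14 - 14 = 0
  Result is zero, so values are equal
ZF = 1

1


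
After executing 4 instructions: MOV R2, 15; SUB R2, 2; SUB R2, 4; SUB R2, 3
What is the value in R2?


Register state trace:
  MOV R2, 15  → R2 = 15
  SUB R2, 2  → R2 = 15 - 2 = 13
  SUB R2, 4  → R2 = 13 - 4 = 9
  SUB R2, 3  → R2 = 9 - 3 = 6
Final: R2 = 6

6


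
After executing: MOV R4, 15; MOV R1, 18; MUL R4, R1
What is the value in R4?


Register state trace:
  MOV R4, 15  → R4 = 15
  MOV R1, 18  → R1 = 18
  MUL R4, R1  → R4 = 15 * 18 = 270
Final: R4 = 270

270


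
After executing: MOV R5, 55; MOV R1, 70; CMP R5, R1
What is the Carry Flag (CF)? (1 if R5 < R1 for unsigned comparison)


Register state trace:
  MOV R5, 55  → R5 = 55
  MOV R1, 70  → R1 = 70
  CMP R5, R1  → unsigned 55 - 70: borrow occurs
  55 < 70, so CF = 1
CF = 1

1


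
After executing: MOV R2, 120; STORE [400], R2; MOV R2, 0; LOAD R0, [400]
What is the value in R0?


Register and memory trace:
  MOV R2, 120  → R2 = 120
  STORE [400], R2  → mem[400] = 120
  MOV R2, 0  → R2 = 0
  LOAD R0, [400]  → R0 = mem[400] = 120
Final: R0 = 120

120


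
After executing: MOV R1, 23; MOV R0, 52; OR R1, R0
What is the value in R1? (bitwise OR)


Register state trace:
  MOV R1, 23  → R1 = 23 (0b00010111)
  MOV R0, 52  → R0 = 52 (0b00110100)
  OR R1, R0   → R1 = 23 OR 52 = 55 (0b00110111)
Final: R1 = 55

55


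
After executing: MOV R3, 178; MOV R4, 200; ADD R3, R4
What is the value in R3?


Register state trace:
  MOV R3, 178  → R3 = 178
  MOV R4, 200  → R4 = 200
  ADD R3, R4  → R3 = 178 + 200 = 378
Final: R3 = 378

378


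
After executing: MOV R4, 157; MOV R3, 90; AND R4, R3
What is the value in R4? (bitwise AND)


Register state trace:
  MOV R4, 157  → R4 = 157 (0b10011101)
  MOV R3, 90  → R3 = 90 (0b01011010)
  AND R4, R3  → R4 = 157 AND 90 = 24 (0b00011000)
Final: R4 = 24

24


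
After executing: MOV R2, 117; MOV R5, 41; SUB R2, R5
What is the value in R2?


Register state trace:
  MOV R2, 117  → R2 = 117
  MOV R5, 41  → R5 = 41
  SUB R2, R5  → R2 = 117 - 41 = 76
Final: R2 = 76

76


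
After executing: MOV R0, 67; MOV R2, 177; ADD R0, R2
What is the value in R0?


Register state trace:
  MOV R0, 67  → R0 = 67
  MOV R2, 177  → R2 = 177
  ADD R0, R2  → R0 = 67 + 177 = 244
Final: R0 = 244

244


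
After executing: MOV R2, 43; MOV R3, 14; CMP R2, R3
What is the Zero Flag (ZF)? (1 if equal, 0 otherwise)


Register state trace:
  MOV R2, 43  → R2 = 43
  MOV R3, 14  → R3 = 14
  CMP R2, R3  → computes 43 - 14 = 29
  Result is nonzero, so values are not equal
ZF = 0

0


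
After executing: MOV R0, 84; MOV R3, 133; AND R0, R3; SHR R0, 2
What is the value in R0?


Register state trace:
  MOV R0, 84  → R0 = 84 (0b01010100)
  MOV R3, 133  → R3 = 133 (0b10000101)
  AND R0, R3  → R0 = 84 AND 133 = 4 (0b00000100)
  SHR R0, 2  → R0 = 4 >> 2 = 1
Final: R0 = 1

1


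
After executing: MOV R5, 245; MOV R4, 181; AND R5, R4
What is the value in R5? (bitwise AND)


Register state trace:
  MOV R5, 245  → R5 = 245 (0b11110101)
  MOV R4, 181  → R4 = 181 (0b10110101)
  AND R5, R4  → R5 = 245 AND 181 = 181 (0b10110101)
Final: R5 = 181

181


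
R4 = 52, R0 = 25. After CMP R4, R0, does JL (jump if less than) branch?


Trace:
  R4 = 52, R0 = 25
  CMP R4, R0  → compares 52 vs 25
  JL checks: is 52 less than 25?
  52 > 25, so condition is false
Branch taken: No

No


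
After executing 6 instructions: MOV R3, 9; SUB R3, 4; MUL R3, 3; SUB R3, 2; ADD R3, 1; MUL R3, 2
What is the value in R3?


Register state trace:
  MOV R3, 9  → R3 = 9
  SUB R3, 4  → R3 = 9 - 4 = 5
  MUL R3, 3  → R3 = 5 * 3 = 15
  SUB R3, 2  → R3 = 15 - 2 = 13
  ADD R3, 1  → R3 = 13 + 1 = 14
  MUL R3, 2  → R3 = 14 * 2 = 28
Final: R3 = 28

28


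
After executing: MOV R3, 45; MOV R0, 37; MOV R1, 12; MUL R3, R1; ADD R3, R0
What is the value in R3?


Register state trace:
  MOV R3, 45  → R3 = 45
  MOV R0, 37  → R0 = 37
  MOV R1, 12  → R1 = 12
  MUL R3, R1  → R3 = 45 * 12 = 540
  ADD R3, R0  → R3 = 540 + 37 = 577
Final: R3 = 577

577


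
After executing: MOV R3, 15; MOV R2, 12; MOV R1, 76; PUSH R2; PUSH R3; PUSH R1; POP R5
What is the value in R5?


Stack trace (top is rightmost):
  MOV R3, 15  → R3 = 15
  MOV R2, 12  → R2 = 12
  MOV R1, 76  → R1 = 76
  PUSH R2  → stack: [12]
  PUSH R3  → stack: [12, 15]
  PUSH R1  → stack: [12, 15, 76]
  POP R5  → R5 = 76, stack: [12, 15]
Final: R5 = 76

76


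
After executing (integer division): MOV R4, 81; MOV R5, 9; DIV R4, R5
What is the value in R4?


Register state trace:
  MOV R4, 81  → R4 = 81
  MOV R5, 9  → R5 = 9
  DIV R4, R5  → R4 = 81 // 9 = 9
Final: R4 = 9

9


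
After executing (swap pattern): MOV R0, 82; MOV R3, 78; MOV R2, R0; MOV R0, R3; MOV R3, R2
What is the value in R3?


Register state trace (swap pattern):
  MOV R0, 82  → R0 = 82
  MOV R3, 78  → R3 = 78
  MOV R2, R0  → R2 = 82  (save R0)
  MOV R0, R3  → R0 = 78  (R0 gets R3's value)
  MOV R3, R2  → R3 = 82  (R3 gets saved value)
Final: R3 = 82

82


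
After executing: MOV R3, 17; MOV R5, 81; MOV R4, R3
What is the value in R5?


Register state trace:
  MOV R3, 17  → R3 = 17
  MOV R5, 81  → R5 = 81
  MOV R4, R3  → R4 = 17
Final: R5 = 81

81


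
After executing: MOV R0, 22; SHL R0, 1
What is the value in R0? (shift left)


Register state trace:
  MOV R0, 22  → R0 = 22
  SHL R0, 1  → R0 = 22 << 1 = 22 * 2^1 = 44
Final: R0 = 44

44


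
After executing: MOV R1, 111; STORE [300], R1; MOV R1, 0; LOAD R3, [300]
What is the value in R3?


Register and memory trace:
  MOV R1, 111  → R1 = 111
  STORE [300], R1  → mem[300] = 111
  MOV R1, 0  → R1 = 0
  LOAD R3, [300]  → R3 = mem[300] = 111
Final: R3 = 111

111


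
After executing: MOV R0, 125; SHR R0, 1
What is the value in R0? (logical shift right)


Register state trace:
  MOV R0, 125  → R0 = 125
  SHR R0, 1  → R0 = 125 >> 1 = 125 // 2^1 = 62
Final: R0 = 62

62


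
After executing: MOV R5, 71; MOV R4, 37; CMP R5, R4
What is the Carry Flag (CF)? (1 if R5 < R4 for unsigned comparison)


Register state trace:
  MOV R5, 71  → R5 = 71
  MOV R4, 37  → R4 = 37
  CMP R5, R4  → unsigned 71 - 37: no borrow
  71 >= 37, so CF = 0
CF = 0

0


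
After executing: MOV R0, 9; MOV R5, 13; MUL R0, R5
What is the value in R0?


Register state trace:
  MOV R0, 9  → R0 = 9
  MOV R5, 13  → R5 = 13
  MUL R0, R5  → R0 = 9 * 13 = 117
Final: R0 = 117

117


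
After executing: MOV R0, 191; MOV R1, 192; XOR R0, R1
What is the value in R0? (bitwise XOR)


Register state trace:
  MOV R0, 191  → R0 = 191 (0b10111111)
  MOV R1, 192  → R1 = 192 (0b11000000)
  XOR R0, R1  → R0 = 191 XOR 192 = 127 (0b01111111)
Final: R0 = 127

127


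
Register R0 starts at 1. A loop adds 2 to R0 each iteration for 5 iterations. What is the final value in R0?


Starting value: R0 = 1
  Iter 1: R0 = 1 + 2 = 3
  Iter 2: R0 = 3 + 2 = 5
  Iter 3: R0 = 5 + 2 = 7
  Iter 4: R0 = 7 + 2 = 9
  Iter 5: R0 = 9 + 2 = 11
Final: R0 = 11

11


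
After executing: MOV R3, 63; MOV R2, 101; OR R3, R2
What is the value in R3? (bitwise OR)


Register state trace:
  MOV R3, 63  → R3 = 63 (0b00111111)
  MOV R2, 101  → R2 = 101 (0b01100101)
  OR R3, R2   → R3 = 63 OR 101 = 127 (0b01111111)
Final: R3 = 127

127


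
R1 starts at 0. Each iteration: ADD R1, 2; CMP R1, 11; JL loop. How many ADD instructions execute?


Loop trace (R1 starts at 0, target 11, step 2):
  ADD #1: R1 = 0 + 2 = 2  → 2 < 11, loop
  ADD #2: R1 = 2 + 2 = 4  → 4 < 11, loop
  ADD #3: R1 = 4 + 2 = 6  → 6 < 11, loop
  ADD #4: R1 = 6 + 2 = 8  → 8 < 11, loop
  ADD #5: R1 = 8 + 2 = 10  → 10 < 11, loop
  ADD #6: R1 = 10 + 2 = 12  → 12 >= 11, exit
Total ADD instructions: 6

6


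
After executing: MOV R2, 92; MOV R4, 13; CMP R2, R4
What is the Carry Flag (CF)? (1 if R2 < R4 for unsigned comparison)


Register state trace:
  MOV R2, 92  → R2 = 92
  MOV R4, 13  → R4 = 13
  CMP R2, R4  → unsigned 92 - 13: no borrow
  92 >= 13, so CF = 0
CF = 0

0


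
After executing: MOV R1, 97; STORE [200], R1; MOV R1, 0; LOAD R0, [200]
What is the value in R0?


Register and memory trace:
  MOV R1, 97  → R1 = 97
  STORE [200], R1  → mem[200] = 97
  MOV R1, 0  → R1 = 0
  LOAD R0, [200]  → R0 = mem[200] = 97
Final: R0 = 97

97


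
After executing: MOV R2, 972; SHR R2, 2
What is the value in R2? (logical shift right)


Register state trace:
  MOV R2, 972  → R2 = 972
  SHR R2, 2  → R2 = 972 >> 2 = 972 // 2^2 = 243
Final: R2 = 243

243


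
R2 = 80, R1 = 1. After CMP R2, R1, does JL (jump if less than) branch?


Trace:
  R2 = 80, R1 = 1
  CMP R2, R1  → compares 80 vs 1
  JL checks: is 80 less than 1?
  80 > 1, so condition is false
Branch taken: No

No


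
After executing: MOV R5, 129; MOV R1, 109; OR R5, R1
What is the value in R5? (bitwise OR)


Register state trace:
  MOV R5, 129  → R5 = 129 (0b10000001)
  MOV R1, 109  → R1 = 109 (0b01101101)
  OR R5, R1   → R5 = 129 OR 109 = 237 (0b11101101)
Final: R5 = 237

237


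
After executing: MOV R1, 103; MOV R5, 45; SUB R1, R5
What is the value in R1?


Register state trace:
  MOV R1, 103  → R1 = 103
  MOV R5, 45  → R5 = 45
  SUB R1, R5  → R1 = 103 - 45 = 58
Final: R1 = 58

58


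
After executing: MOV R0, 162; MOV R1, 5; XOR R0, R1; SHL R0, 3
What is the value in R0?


Register state trace:
  MOV R0, 162  → R0 = 162 (0b10100010)
  MOV R1, 5  → R1 = 5 (0b00000101)
  XOR R0, R1  → R0 = 162 XOR 5 = 167 (0b10100111)
  SHL R0, 3  → R0 = 167 << 3 = 1336
Final: R0 = 1336

1336


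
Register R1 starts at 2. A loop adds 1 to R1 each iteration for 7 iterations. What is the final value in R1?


Starting value: R1 = 2
  Iter 1: R1 = 2 + 1 = 3
  Iter 2: R1 = 3 + 1 = 4
  Iter 3: R1 = 4 + 1 = 5
  Iter 4: R1 = 5 + 1 = 6
  Iter 5: R1 = 6 + 1 = 7
  Iter 6: R1 = 7 + 1 = 8
  Iter 7: R1 = 8 + 1 = 9
Final: R1 = 9

9


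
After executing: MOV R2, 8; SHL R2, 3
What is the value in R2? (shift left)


Register state trace:
  MOV R2, 8  → R2 = 8
  SHL R2, 3  → R2 = 8 << 3 = 8 * 2^3 = 64
Final: R2 = 64

64


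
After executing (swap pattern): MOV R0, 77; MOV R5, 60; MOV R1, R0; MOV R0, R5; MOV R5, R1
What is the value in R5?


Register state trace (swap pattern):
  MOV R0, 77  → R0 = 77
  MOV R5, 60  → R5 = 60
  MOV R1, R0  → R1 = 77  (save R0)
  MOV R0, R5  → R0 = 60  (R0 gets R5's value)
  MOV R5, R1  → R5 = 77  (R5 gets saved value)
Final: R5 = 77

77


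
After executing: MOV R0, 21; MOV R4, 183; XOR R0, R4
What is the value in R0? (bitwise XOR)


Register state trace:
  MOV R0, 21  → R0 = 21 (0b00010101)
  MOV R4, 183  → R4 = 183 (0b10110111)
  XOR R0, R4  → R0 = 21 XOR 183 = 162 (0b10100010)
Final: R0 = 162

162


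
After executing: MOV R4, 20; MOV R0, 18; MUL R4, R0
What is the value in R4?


Register state trace:
  MOV R4, 20  → R4 = 20
  MOV R0, 18  → R0 = 18
  MUL R4, R0  → R4 = 20 * 18 = 360
Final: R4 = 360

360


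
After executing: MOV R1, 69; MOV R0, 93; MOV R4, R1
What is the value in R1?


Register state trace:
  MOV R1, 69  → R1 = 69
  MOV R0, 93  → R0 = 93
  MOV R4, R1  → R4 = 69
Final: R1 = 69

69


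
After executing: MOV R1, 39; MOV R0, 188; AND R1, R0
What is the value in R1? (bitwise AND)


Register state trace:
  MOV R1, 39  → R1 = 39 (0b00100111)
  MOV R0, 188  → R0 = 188 (0b10111100)
  AND R1, R0  → R1 = 39 AND 188 = 36 (0b00100100)
Final: R1 = 36

36


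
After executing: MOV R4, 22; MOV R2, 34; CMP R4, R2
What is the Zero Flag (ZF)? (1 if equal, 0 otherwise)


Register state trace:
  MOV R4, 22  → R4 = 22
  MOV R2, 34  → R2 = 34
  CMP R4, R2  → computes 22 - 34 = -12
  Result is nonzero, so values are not equal
ZF = 0

0


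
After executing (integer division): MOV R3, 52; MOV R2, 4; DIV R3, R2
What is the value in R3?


Register state trace:
  MOV R3, 52  → R3 = 52
  MOV R2, 4  → R2 = 4
  DIV R3, R2  → R3 = 52 // 4 = 13
Final: R3 = 13

13


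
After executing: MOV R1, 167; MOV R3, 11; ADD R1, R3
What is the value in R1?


Register state trace:
  MOV R1, 167  → R1 = 167
  MOV R3, 11  → R3 = 11
  ADD R1, R3  → R1 = 167 + 11 = 178
Final: R1 = 178

178


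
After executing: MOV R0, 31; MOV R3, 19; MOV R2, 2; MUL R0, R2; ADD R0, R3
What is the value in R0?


Register state trace:
  MOV R0, 31  → R0 = 31
  MOV R3, 19  → R3 = 19
  MOV R2, 2  → R2 = 2
  MUL R0, R2  → R0 = 31 * 2 = 62
  ADD R0, R3  → R0 = 62 + 19 = 81
Final: R0 = 81

81


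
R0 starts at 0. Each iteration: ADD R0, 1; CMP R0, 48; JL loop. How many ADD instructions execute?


Loop trace (R0 starts at 0, target 48, step 1):
  ADD #1: R0 = 0 + 1 = 1  → 1 < 48, loop
  ADD #2: R0 = 1 + 1 = 2  → 2 < 48, loop
  ADD #3: R0 = 2 + 1 = 3  → 3 < 48, loop
  ADD #4: R0 = 3 + 1 = 4  → 4 < 48, loop
  ADD #5: R0 = 4 + 1 = 5  → 5 < 48, loop
  ADD #6: R0 = 5 + 1 = 6  → 6 < 48, loop
  ADD #7: R0 = 6 + 1 = 7  → 7 < 48, loop
  ADD #8: R0 = 7 + 1 = 8  → 8 < 48, loop
  ADD #9: R0 = 8 + 1 = 9  → 9 < 48, loop
  ADD #10: R0 = 9 + 1 = 10  → 10 < 48, loop
  ADD #11: R0 = 10 + 1 = 11  → 11 < 48, loop
  ADD #12: R0 = 11 + 1 = 12  → 12 < 48, loop
  ADD #13: R0 = 12 + 1 = 13  → 13 < 48, loop
  ADD #14: R0 = 13 + 1 = 14  → 14 < 48, loop
  ADD #15: R0 = 14 + 1 = 15  → 15 < 48, loop
  ADD #16: R0 = 15 + 1 = 16  → 16 < 48, loop
  ADD #17: R0 = 16 + 1 = 17  → 17 < 48, loop
  ADD #18: R0 = 17 + 1 = 18  → 18 < 48, loop
  ADD #19: R0 = 18 + 1 = 19  → 19 < 48, loop
  ADD #20: R0 = 19 + 1 = 20  → 20 < 48, loop
  ADD #21: R0 = 20 + 1 = 21  → 21 < 48, loop
  ADD #22: R0 = 21 + 1 = 22  → 22 < 48, loop
  ADD #23: R0 = 22 + 1 = 23  → 23 < 48, loop
  ADD #24: R0 = 23 + 1 = 24  → 24 < 48, loop
  ADD #25: R0 = 24 + 1 = 25  → 25 < 48, loop
  ADD #26: R0 = 25 + 1 = 26  → 26 < 48, loop
  ADD #27: R0 = 26 + 1 = 27  → 27 < 48, loop
  ADD #28: R0 = 27 + 1 = 28  → 28 < 48, loop
  ADD #29: R0 = 28 + 1 = 29  → 29 < 48, loop
  ADD #30: R0 = 29 + 1 = 30  → 30 < 48, loop
  ADD #31: R0 = 30 + 1 = 31  → 31 < 48, loop
  ADD #32: R0 = 31 + 1 = 32  → 32 < 48, loop
  ADD #33: R0 = 32 + 1 = 33  → 33 < 48, loop
  ADD #34: R0 = 33 + 1 = 34  → 34 < 48, loop
  ADD #35: R0 = 34 + 1 = 35  → 35 < 48, loop
  ADD #36: R0 = 35 + 1 = 36  → 36 < 48, loop
  ADD #37: R0 = 36 + 1 = 37  → 37 < 48, loop
  ADD #38: R0 = 37 + 1 = 38  → 38 < 48, loop
  ADD #39: R0 = 38 + 1 = 39  → 39 < 48, loop
  ADD #40: R0 = 39 + 1 = 40  → 40 < 48, loop
  ADD #41: R0 = 40 + 1 = 41  → 41 < 48, loop
  ADD #42: R0 = 41 + 1 = 42  → 42 < 48, loop
  ADD #43: R0 = 42 + 1 = 43  → 43 < 48, loop
  ADD #44: R0 = 43 + 1 = 44  → 44 < 48, loop
  ADD #45: R0 = 44 + 1 = 45  → 45 < 48, loop
  ADD #46: R0 = 45 + 1 = 46  → 46 < 48, loop
  ADD #47: R0 = 46 + 1 = 47  → 47 < 48, loop
  ADD #48: R0 = 47 + 1 = 48  → 48 >= 48, exit
Total ADD instructions: 48

48


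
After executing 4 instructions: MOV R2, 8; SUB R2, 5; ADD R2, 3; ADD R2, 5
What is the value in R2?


Register state trace:
  MOV R2, 8  → R2 = 8
  SUB R2, 5  → R2 = 8 - 5 = 3
  ADD R2, 3  → R2 = 3 + 3 = 6
  ADD R2, 5  → R2 = 6 + 5 = 11
Final: R2 = 11

11


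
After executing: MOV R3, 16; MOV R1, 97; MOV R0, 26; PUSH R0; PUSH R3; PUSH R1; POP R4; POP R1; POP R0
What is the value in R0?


Stack trace (top is rightmost):
  MOV R3, 16  → R3 = 16
  MOV R1, 97  → R1 = 97
  MOV R0, 26  → R0 = 26
  PUSH R0  → stack: [26]
  PUSH R3  → stack: [26, 16]
  PUSH R1  → stack: [26, 16, 97]
  POP R4  → R4 = 97, stack: [26, 16]
  POP R1  → R1 = 16, stack: [26]
  POP R0  → R0 = 26, stack: []
Final: R0 = 26

26


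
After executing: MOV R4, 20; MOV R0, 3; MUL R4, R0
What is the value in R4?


Register state trace:
  MOV R4, 20  → R4 = 20
  MOV R0, 3  → R0 = 3
  MUL R4, R0  → R4 = 20 * 3 = 60
Final: R4 = 60

60


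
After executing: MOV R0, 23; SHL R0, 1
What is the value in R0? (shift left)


Register state trace:
  MOV R0, 23  → R0 = 23
  SHL R0, 1  → R0 = 23 << 1 = 23 * 2^1 = 46
Final: R0 = 46

46


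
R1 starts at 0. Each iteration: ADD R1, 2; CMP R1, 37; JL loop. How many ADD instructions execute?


Loop trace (R1 starts at 0, target 37, step 2):
  ADD #1: R1 = 0 + 2 = 2  → 2 < 37, loop
  ADD #2: R1 = 2 + 2 = 4  → 4 < 37, loop
  ADD #3: R1 = 4 + 2 = 6  → 6 < 37, loop
  ADD #4: R1 = 6 + 2 = 8  → 8 < 37, loop
  ADD #5: R1 = 8 + 2 = 10  → 10 < 37, loop
  ADD #6: R1 = 10 + 2 = 12  → 12 < 37, loop
  ADD #7: R1 = 12 + 2 = 14  → 14 < 37, loop
  ADD #8: R1 = 14 + 2 = 16  → 16 < 37, loop
  ADD #9: R1 = 16 + 2 = 18  → 18 < 37, loop
  ADD #10: R1 = 18 + 2 = 20  → 20 < 37, loop
  ADD #11: R1 = 20 + 2 = 22  → 22 < 37, loop
  ADD #12: R1 = 22 + 2 = 24  → 24 < 37, loop
  ADD #13: R1 = 24 + 2 = 26  → 26 < 37, loop
  ADD #14: R1 = 26 + 2 = 28  → 28 < 37, loop
  ADD #15: R1 = 28 + 2 = 30  → 30 < 37, loop
  ADD #16: R1 = 30 + 2 = 32  → 32 < 37, loop
  ADD #17: R1 = 32 + 2 = 34  → 34 < 37, loop
  ADD #18: R1 = 34 + 2 = 36  → 36 < 37, loop
  ADD #19: R1 = 36 + 2 = 38  → 38 >= 37, exit
Total ADD instructions: 19

19


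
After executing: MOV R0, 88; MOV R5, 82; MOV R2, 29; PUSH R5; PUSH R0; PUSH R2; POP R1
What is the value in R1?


Stack trace (top is rightmost):
  MOV R0, 88  → R0 = 88
  MOV R5, 82  → R5 = 82
  MOV R2, 29  → R2 = 29
  PUSH R5  → stack: [82]
  PUSH R0  → stack: [82, 88]
  PUSH R2  → stack: [82, 88, 29]
  POP R1  → R1 = 29, stack: [82, 88]
Final: R1 = 29

29


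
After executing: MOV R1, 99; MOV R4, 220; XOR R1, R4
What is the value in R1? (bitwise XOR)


Register state trace:
  MOV R1, 99  → R1 = 99 (0b01100011)
  MOV R4, 220  → R4 = 220 (0b11011100)
  XOR R1, R4  → R1 = 99 XOR 220 = 191 (0b10111111)
Final: R1 = 191

191


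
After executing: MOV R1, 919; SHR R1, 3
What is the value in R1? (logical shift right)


Register state trace:
  MOV R1, 919  → R1 = 919
  SHR R1, 3  → R1 = 919 >> 3 = 919 // 2^3 = 114
Final: R1 = 114

114


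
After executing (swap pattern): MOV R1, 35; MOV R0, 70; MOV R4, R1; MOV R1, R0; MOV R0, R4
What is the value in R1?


Register state trace (swap pattern):
  MOV R1, 35  → R1 = 35
  MOV R0, 70  → R0 = 70
  MOV R4, R1  → R4 = 35  (save R1)
  MOV R1, R0  → R1 = 70  (R1 gets R0's value)
  MOV R0, R4  → R0 = 35  (R0 gets saved value)
Final: R1 = 70

70


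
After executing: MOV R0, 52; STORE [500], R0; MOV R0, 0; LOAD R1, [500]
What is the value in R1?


Register and memory trace:
  MOV R0, 52  → R0 = 52
  STORE [500], R0  → mem[500] = 52
  MOV R0, 0  → R0 = 0
  LOAD R1, [500]  → R1 = mem[500] = 52
Final: R1 = 52

52


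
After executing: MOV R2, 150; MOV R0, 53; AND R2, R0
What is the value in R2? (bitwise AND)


Register state trace:
  MOV R2, 150  → R2 = 150 (0b10010110)
  MOV R0, 53  → R0 = 53 (0b00110101)
  AND R2, R0  → R2 = 150 AND 53 = 20 (0b00010100)
Final: R2 = 20

20


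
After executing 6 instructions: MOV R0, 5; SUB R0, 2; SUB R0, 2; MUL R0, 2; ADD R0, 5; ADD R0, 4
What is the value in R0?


Register state trace:
  MOV R0, 5  → R0 = 5
  SUB R0, 2  → R0 = 5 - 2 = 3
  SUB R0, 2  → R0 = 3 - 2 = 1
  MUL R0, 2  → R0 = 1 * 2 = 2
  ADD R0, 5  → R0 = 2 + 5 = 7
  ADD R0, 4  → R0 = 7 + 4 = 11
Final: R0 = 11

11


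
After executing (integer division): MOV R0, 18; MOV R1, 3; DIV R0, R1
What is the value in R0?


Register state trace:
  MOV R0, 18  → R0 = 18
  MOV R1, 3  → R1 = 3
  DIV R0, R1  → R0 = 18 // 3 = 6
Final: R0 = 6

6


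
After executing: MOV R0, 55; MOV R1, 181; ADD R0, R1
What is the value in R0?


Register state trace:
  MOV R0, 55  → R0 = 55
  MOV R1, 181  → R1 = 181
  ADD R0, R1  → R0 = 55 + 181 = 236
Final: R0 = 236

236


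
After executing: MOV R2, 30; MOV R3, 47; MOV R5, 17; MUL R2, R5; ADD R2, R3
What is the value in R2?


Register state trace:
  MOV R2, 30  → R2 = 30
  MOV R3, 47  → R3 = 47
  MOV R5, 17  → R5 = 17
  MUL R2, R5  → R2 = 30 * 17 = 510
  ADD R2, R3  → R2 = 510 + 47 = 557
Final: R2 = 557

557


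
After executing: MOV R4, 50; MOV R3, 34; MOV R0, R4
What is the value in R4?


Register state trace:
  MOV R4, 50  → R4 = 50
  MOV R3, 34  → R3 = 34
  MOV R0, R4  → R0 = 50
Final: R4 = 50

50


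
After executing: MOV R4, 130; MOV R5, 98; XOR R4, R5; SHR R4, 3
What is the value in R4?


Register state trace:
  MOV R4, 130  → R4 = 130 (0b10000010)
  MOV R5, 98  → R5 = 98 (0b01100010)
  XOR R4, R5  → R4 = 130 XOR 98 = 224 (0b11100000)
  SHR R4, 3  → R4 = 224 >> 3 = 28
Final: R4 = 28

28


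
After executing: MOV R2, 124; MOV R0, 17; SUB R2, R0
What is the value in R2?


Register state trace:
  MOV R2, 124  → R2 = 124
  MOV R0, 17  → R0 = 17
  SUB R2, R0  → R2 = 124 - 17 = 107
Final: R2 = 107

107


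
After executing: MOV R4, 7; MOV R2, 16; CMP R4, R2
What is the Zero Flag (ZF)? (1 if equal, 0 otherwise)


Register state trace:
  MOV R4, 7  → R4 = 7
  MOV R2, 16  → R2 = 16
  CMP R4, R2  → computes 7 - 16 = -9
  Result is nonzero, so values are not equal
ZF = 0

0


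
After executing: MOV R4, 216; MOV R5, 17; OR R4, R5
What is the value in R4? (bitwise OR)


Register state trace:
  MOV R4, 216  → R4 = 216 (0b11011000)
  MOV R5, 17  → R5 = 17 (0b00010001)
  OR R4, R5   → R4 = 216 OR 17 = 217 (0b11011001)
Final: R4 = 217

217


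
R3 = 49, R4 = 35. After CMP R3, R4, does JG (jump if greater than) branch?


Trace:
  R3 = 49, R4 = 35
  CMP R3, R4  → compares 49 vs 35
  JG checks: is 49 greater than 35?
  49 > 35, so condition is true
Branch taken: Yes

Yes


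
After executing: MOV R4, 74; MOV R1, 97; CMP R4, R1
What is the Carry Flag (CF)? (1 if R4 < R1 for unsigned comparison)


Register state trace:
  MOV R4, 74  → R4 = 74
  MOV R1, 97  → R1 = 97
  CMP R4, R1  → unsigned 74 - 97: borrow occurs
  74 < 97, so CF = 1
CF = 1

1


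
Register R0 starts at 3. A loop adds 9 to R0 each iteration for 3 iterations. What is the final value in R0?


Starting value: R0 = 3
  Iter 1: R0 = 3 + 9 = 12
  Iter 2: R0 = 12 + 9 = 21
  Iter 3: R0 = 21 + 9 = 30
Final: R0 = 30

30


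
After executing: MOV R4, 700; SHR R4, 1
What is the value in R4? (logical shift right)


Register state trace:
  MOV R4, 700  → R4 = 700
  SHR R4, 1  → R4 = 700 >> 1 = 700 // 2^1 = 350
Final: R4 = 350

350


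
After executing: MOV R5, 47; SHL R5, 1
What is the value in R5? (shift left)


Register state trace:
  MOV R5, 47  → R5 = 47
  SHL R5, 1  → R5 = 47 << 1 = 47 * 2^1 = 94
Final: R5 = 94

94


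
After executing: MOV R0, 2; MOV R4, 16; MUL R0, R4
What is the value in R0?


Register state trace:
  MOV R0, 2  → R0 = 2
  MOV R4, 16  → R4 = 16
  MUL R0, R4  → R0 = 2 * 16 = 32
Final: R0 = 32

32


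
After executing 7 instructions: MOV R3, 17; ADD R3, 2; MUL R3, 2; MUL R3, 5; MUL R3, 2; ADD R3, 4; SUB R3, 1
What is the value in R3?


Register state trace:
  MOV R3, 17  → R3 = 17
  ADD R3, 2  → R3 = 17 + 2 = 19
  MUL R3, 2  → R3 = 19 * 2 = 38
  MUL R3, 5  → R3 = 38 * 5 = 190
  MUL R3, 2  → R3 = 190 * 2 = 380
  ADD R3, 4  → R3 = 380 + 4 = 384
  SUB R3, 1  → R3 = 384 - 1 = 383
Final: R3 = 383

383


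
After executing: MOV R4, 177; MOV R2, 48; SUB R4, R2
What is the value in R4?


Register state trace:
  MOV R4, 177  → R4 = 177
  MOV R2, 48  → R2 = 48
  SUB R4, R2  → R4 = 177 - 48 = 129
Final: R4 = 129

129


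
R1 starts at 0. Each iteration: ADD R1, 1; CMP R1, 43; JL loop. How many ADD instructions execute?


Loop trace (R1 starts at 0, target 43, step 1):
  ADD #1: R1 = 0 + 1 = 1  → 1 < 43, loop
  ADD #2: R1 = 1 + 1 = 2  → 2 < 43, loop
  ADD #3: R1 = 2 + 1 = 3  → 3 < 43, loop
  ADD #4: R1 = 3 + 1 = 4  → 4 < 43, loop
  ADD #5: R1 = 4 + 1 = 5  → 5 < 43, loop
  ADD #6: R1 = 5 + 1 = 6  → 6 < 43, loop
  ADD #7: R1 = 6 + 1 = 7  → 7 < 43, loop
  ADD #8: R1 = 7 + 1 = 8  → 8 < 43, loop
  ADD #9: R1 = 8 + 1 = 9  → 9 < 43, loop
  ADD #10: R1 = 9 + 1 = 10  → 10 < 43, loop
  ADD #11: R1 = 10 + 1 = 11  → 11 < 43, loop
  ADD #12: R1 = 11 + 1 = 12  → 12 < 43, loop
  ADD #13: R1 = 12 + 1 = 13  → 13 < 43, loop
  ADD #14: R1 = 13 + 1 = 14  → 14 < 43, loop
  ADD #15: R1 = 14 + 1 = 15  → 15 < 43, loop
  ADD #16: R1 = 15 + 1 = 16  → 16 < 43, loop
  ADD #17: R1 = 16 + 1 = 17  → 17 < 43, loop
  ADD #18: R1 = 17 + 1 = 18  → 18 < 43, loop
  ADD #19: R1 = 18 + 1 = 19  → 19 < 43, loop
  ADD #20: R1 = 19 + 1 = 20  → 20 < 43, loop
  ADD #21: R1 = 20 + 1 = 21  → 21 < 43, loop
  ADD #22: R1 = 21 + 1 = 22  → 22 < 43, loop
  ADD #23: R1 = 22 + 1 = 23  → 23 < 43, loop
  ADD #24: R1 = 23 + 1 = 24  → 24 < 43, loop
  ADD #25: R1 = 24 + 1 = 25  → 25 < 43, loop
  ADD #26: R1 = 25 + 1 = 26  → 26 < 43, loop
  ADD #27: R1 = 26 + 1 = 27  → 27 < 43, loop
  ADD #28: R1 = 27 + 1 = 28  → 28 < 43, loop
  ADD #29: R1 = 28 + 1 = 29  → 29 < 43, loop
  ADD #30: R1 = 29 + 1 = 30  → 30 < 43, loop
  ADD #31: R1 = 30 + 1 = 31  → 31 < 43, loop
  ADD #32: R1 = 31 + 1 = 32  → 32 < 43, loop
  ADD #33: R1 = 32 + 1 = 33  → 33 < 43, loop
  ADD #34: R1 = 33 + 1 = 34  → 34 < 43, loop
  ADD #35: R1 = 34 + 1 = 35  → 35 < 43, loop
  ADD #36: R1 = 35 + 1 = 36  → 36 < 43, loop
  ADD #37: R1 = 36 + 1 = 37  → 37 < 43, loop
  ADD #38: R1 = 37 + 1 = 38  → 38 < 43, loop
  ADD #39: R1 = 38 + 1 = 39  → 39 < 43, loop
  ADD #40: R1 = 39 + 1 = 40  → 40 < 43, loop
  ADD #41: R1 = 40 + 1 = 41  → 41 < 43, loop
  ADD #42: R1 = 41 + 1 = 42  → 42 < 43, loop
  ADD #43: R1 = 42 + 1 = 43  → 43 >= 43, exit
Total ADD instructions: 43

43


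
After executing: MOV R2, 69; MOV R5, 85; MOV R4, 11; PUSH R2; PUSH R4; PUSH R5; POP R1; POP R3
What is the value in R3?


Stack trace (top is rightmost):
  MOV R2, 69  → R2 = 69
  MOV R5, 85  → R5 = 85
  MOV R4, 11  → R4 = 11
  PUSH R2  → stack: [69]
  PUSH R4  → stack: [69, 11]
  PUSH R5  → stack: [69, 11, 85]
  POP R1  → R1 = 85, stack: [69, 11]
  POP R3  → R3 = 11, stack: [69]
Final: R3 = 11

11


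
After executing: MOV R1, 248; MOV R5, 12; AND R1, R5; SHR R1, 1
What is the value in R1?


Register state trace:
  MOV R1, 248  → R1 = 248 (0b11111000)
  MOV R5, 12  → R5 = 12 (0b00001100)
  AND R1, R5  → R1 = 248 AND 12 = 8 (0b00001000)
  SHR R1, 1  → R1 = 8 >> 1 = 4
Final: R1 = 4

4


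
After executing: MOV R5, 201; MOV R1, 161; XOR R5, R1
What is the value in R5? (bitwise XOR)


Register state trace:
  MOV R5, 201  → R5 = 201 (0b11001001)
  MOV R1, 161  → R1 = 161 (0b10100001)
  XOR R5, R1  → R5 = 201 XOR 161 = 104 (0b01101000)
Final: R5 = 104

104


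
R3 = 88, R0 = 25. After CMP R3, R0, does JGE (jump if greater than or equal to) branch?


Trace:
  R3 = 88, R0 = 25
  CMP R3, R0  → compares 88 vs 25
  JGE checks: is 88 greater than or equal to 25?
  88 > 25, so condition is true
Branch taken: Yes

Yes


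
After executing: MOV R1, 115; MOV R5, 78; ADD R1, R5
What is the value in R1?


Register state trace:
  MOV R1, 115  → R1 = 115
  MOV R5, 78  → R5 = 78
  ADD R1, R5  → R1 = 115 + 78 = 193
Final: R1 = 193

193


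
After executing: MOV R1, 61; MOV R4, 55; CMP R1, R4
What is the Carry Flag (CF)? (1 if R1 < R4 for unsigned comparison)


Register state trace:
  MOV R1, 61  → R1 = 61
  MOV R4, 55  → R4 = 55
  CMP R1, R4  → unsigned 61 - 55: no borrow
  61 >= 55, so CF = 0
CF = 0

0


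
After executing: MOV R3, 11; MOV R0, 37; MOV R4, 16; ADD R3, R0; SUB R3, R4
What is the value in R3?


Register state trace:
  MOV R3, 11  → R3 = 11
  MOV R0, 37  → R0 = 37
  MOV R4, 16  → R4 = 16
  ADD R3, R0  → R3 = 11 + 37 = 48
  SUB R3, R4  → R3 = 48 - 16 = 32
Final: R3 = 32

32


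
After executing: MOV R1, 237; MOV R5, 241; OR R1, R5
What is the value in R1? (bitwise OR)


Register state trace:
  MOV R1, 237  → R1 = 237 (0b11101101)
  MOV R5, 241  → R5 = 241 (0b11110001)
  OR R1, R5   → R1 = 237 OR 241 = 253 (0b11111101)
Final: R1 = 253

253


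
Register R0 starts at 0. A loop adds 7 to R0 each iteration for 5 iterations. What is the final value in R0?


Starting value: R0 = 0
  Iter 1: R0 = 0 + 7 = 7
  Iter 2: R0 = 7 + 7 = 14
  Iter 3: R0 = 14 + 7 = 21
  Iter 4: R0 = 21 + 7 = 28
  Iter 5: R0 = 28 + 7 = 35
Final: R0 = 35

35


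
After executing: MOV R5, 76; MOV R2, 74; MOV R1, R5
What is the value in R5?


Register state trace:
  MOV R5, 76  → R5 = 76
  MOV R2, 74  → R2 = 74
  MOV R1, R5  → R1 = 76
Final: R5 = 76

76


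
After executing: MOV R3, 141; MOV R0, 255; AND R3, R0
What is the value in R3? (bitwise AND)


Register state trace:
  MOV R3, 141  → R3 = 141 (0b10001101)
  MOV R0, 255  → R0 = 255 (0b11111111)
  AND R3, R0  → R3 = 141 AND 255 = 141 (0b10001101)
Final: R3 = 141

141


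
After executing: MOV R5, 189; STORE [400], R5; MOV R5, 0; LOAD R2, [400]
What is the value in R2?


Register and memory trace:
  MOV R5, 189  → R5 = 189
  STORE [400], R5  → mem[400] = 189
  MOV R5, 0  → R5 = 0
  LOAD R2, [400]  → R2 = mem[400] = 189
Final: R2 = 189

189


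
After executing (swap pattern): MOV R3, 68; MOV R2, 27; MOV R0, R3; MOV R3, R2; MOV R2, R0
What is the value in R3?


Register state trace (swap pattern):
  MOV R3, 68  → R3 = 68
  MOV R2, 27  → R2 = 27
  MOV R0, R3  → R0 = 68  (save R3)
  MOV R3, R2  → R3 = 27  (R3 gets R2's value)
  MOV R2, R0  → R2 = 68  (R2 gets saved value)
Final: R3 = 27

27


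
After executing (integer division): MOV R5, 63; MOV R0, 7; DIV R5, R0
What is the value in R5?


Register state trace:
  MOV R5, 63  → R5 = 63
  MOV R0, 7  → R0 = 7
  DIV R5, R0  → R5 = 63 // 7 = 9
Final: R5 = 9

9


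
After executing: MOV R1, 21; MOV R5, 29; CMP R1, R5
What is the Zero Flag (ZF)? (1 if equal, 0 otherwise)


Register state trace:
  MOV R1, 21  → R1 = 21
  MOV R5, 29  → R5 = 29
  CMP R1, R5  → computes 21 - 29 = -8
  Result is nonzero, so values are not equal
ZF = 0

0


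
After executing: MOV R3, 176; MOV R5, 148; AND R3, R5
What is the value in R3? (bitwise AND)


Register state trace:
  MOV R3, 176  → R3 = 176 (0b10110000)
  MOV R5, 148  → R5 = 148 (0b10010100)
  AND R3, R5  → R3 = 176 AND 148 = 144 (0b10010000)
Final: R3 = 144

144


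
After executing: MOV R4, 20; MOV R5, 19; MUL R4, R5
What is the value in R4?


Register state trace:
  MOV R4, 20  → R4 = 20
  MOV R5, 19  → R5 = 19
  MUL R4, R5  → R4 = 20 * 19 = 380
Final: R4 = 380

380


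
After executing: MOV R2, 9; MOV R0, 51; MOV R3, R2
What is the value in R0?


Register state trace:
  MOV R2, 9  → R2 = 9
  MOV R0, 51  → R0 = 51
  MOV R3, R2  → R3 = 9
Final: R0 = 51

51


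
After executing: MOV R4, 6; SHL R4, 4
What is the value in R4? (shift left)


Register state trace:
  MOV R4, 6  → R4 = 6
  SHL R4, 4  → R4 = 6 << 4 = 6 * 2^4 = 96
Final: R4 = 96

96


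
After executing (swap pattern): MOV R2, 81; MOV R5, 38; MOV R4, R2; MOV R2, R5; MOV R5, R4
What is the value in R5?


Register state trace (swap pattern):
  MOV R2, 81  → R2 = 81
  MOV R5, 38  → R5 = 38
  MOV R4, R2  → R4 = 81  (save R2)
  MOV R2, R5  → R2 = 38  (R2 gets R5's value)
  MOV R5, R4  → R5 = 81  (R5 gets saved value)
Final: R5 = 81

81


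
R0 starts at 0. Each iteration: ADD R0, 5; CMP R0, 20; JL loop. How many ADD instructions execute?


Loop trace (R0 starts at 0, target 20, step 5):
  ADD #1: R0 = 0 + 5 = 5  → 5 < 20, loop
  ADD #2: R0 = 5 + 5 = 10  → 10 < 20, loop
  ADD #3: R0 = 10 + 5 = 15  → 15 < 20, loop
  ADD #4: R0 = 15 + 5 = 20  → 20 >= 20, exit
Total ADD instructions: 4

4


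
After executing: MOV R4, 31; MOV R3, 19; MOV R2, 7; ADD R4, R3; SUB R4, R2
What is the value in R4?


Register state trace:
  MOV R4, 31  → R4 = 31
  MOV R3, 19  → R3 = 19
  MOV R2, 7  → R2 = 7
  ADD R4, R3  → R4 = 31 + 19 = 50
  SUB R4, R2  → R4 = 50 - 7 = 43
Final: R4 = 43

43


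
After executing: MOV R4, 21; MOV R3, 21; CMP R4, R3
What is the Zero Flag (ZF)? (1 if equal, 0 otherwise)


Register state trace:
  MOV R4, 21  → R4 = 21
  MOV R3, 21  → R3 = 21
  CMP R4, R3  → computes 21 - 21 = 0
  Result is zero, so values are equal
ZF = 1

1


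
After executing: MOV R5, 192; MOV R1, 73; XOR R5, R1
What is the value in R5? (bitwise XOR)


Register state trace:
  MOV R5, 192  → R5 = 192 (0b11000000)
  MOV R1, 73  → R1 = 73 (0b01001001)
  XOR R5, R1  → R5 = 192 XOR 73 = 137 (0b10001001)
Final: R5 = 137

137


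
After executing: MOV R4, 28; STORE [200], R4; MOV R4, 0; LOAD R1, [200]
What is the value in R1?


Register and memory trace:
  MOV R4, 28  → R4 = 28
  STORE [200], R4  → mem[200] = 28
  MOV R4, 0  → R4 = 0
  LOAD R1, [200]  → R1 = mem[200] = 28
Final: R1 = 28

28


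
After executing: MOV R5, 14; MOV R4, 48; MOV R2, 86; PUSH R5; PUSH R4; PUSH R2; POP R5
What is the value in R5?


Stack trace (top is rightmost):
  MOV R5, 14  → R5 = 14
  MOV R4, 48  → R4 = 48
  MOV R2, 86  → R2 = 86
  PUSH R5  → stack: [14]
  PUSH R4  → stack: [14, 48]
  PUSH R2  → stack: [14, 48, 86]
  POP R5  → R5 = 86, stack: [14, 48]
Final: R5 = 86

86


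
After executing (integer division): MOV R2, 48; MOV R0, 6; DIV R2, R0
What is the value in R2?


Register state trace:
  MOV R2, 48  → R2 = 48
  MOV R0, 6  → R0 = 6
  DIV R2, R0  → R2 = 48 // 6 = 8
Final: R2 = 8

8


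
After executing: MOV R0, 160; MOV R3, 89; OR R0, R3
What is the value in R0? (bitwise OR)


Register state trace:
  MOV R0, 160  → R0 = 160 (0b10100000)
  MOV R3, 89  → R3 = 89 (0b01011001)
  OR R0, R3   → R0 = 160 OR 89 = 249 (0b11111001)
Final: R0 = 249

249


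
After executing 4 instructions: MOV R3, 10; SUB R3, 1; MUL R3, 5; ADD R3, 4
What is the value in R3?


Register state trace:
  MOV R3, 10  → R3 = 10
  SUB R3, 1  → R3 = 10 - 1 = 9
  MUL R3, 5  → R3 = 9 * 5 = 45
  ADD R3, 4  → R3 = 45 + 4 = 49
Final: R3 = 49

49


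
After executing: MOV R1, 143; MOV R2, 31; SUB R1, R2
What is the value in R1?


Register state trace:
  MOV R1, 143  → R1 = 143
  MOV R2, 31  → R2 = 31
  SUB R1, R2  → R1 = 143 - 31 = 112
Final: R1 = 112

112
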